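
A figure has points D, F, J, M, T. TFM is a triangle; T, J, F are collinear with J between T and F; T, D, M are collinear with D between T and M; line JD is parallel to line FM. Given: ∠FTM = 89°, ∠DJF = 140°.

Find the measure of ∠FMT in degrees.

∠FMT = 51°

1. ∠DTJ = 89°  [J on TF, D on TM]
2. ∠DJT = 40°  [linear pair at J on TF]
3. ∠JDT = 51°  [△TJD]
4. ∠FMT = 51°  [JD∥FM, corresponding at D]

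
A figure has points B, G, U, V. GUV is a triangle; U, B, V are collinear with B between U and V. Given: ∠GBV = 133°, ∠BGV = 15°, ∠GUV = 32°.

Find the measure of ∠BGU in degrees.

∠BGU = 101°

1. ∠GBU = 47°  [linear pair at B on UV]
2. ∠BUG = 32°  [B on ray UV]
3. ∠BGU = 101°  [△GUB]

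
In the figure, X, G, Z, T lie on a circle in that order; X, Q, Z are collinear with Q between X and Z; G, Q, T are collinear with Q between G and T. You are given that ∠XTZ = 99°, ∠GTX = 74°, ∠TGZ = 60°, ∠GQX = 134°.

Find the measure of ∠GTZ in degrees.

∠GTZ = 25°

1. ∠TXZ = 60°  [same arc ZT]
2. ∠TQZ = 134°  [vertical angles at Q]
3. ∠TZX = 21°  [△XZT]
4. ∠GTZ = 25°  [△ZQT]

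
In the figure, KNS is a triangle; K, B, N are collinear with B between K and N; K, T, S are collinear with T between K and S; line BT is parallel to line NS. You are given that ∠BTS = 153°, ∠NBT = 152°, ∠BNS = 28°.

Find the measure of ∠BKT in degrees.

∠BKT = 125°

1. ∠BTK = 27°  [linear pair at T on KS]
2. ∠KBT = 28°  [linear pair at B on KN]
3. ∠BKT = 125°  [△KBT]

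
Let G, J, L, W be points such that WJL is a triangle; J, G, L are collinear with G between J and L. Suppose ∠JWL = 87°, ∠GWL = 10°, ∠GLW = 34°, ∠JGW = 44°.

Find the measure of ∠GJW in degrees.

1. ∠JLW = 34°  [G on ray LJ]
2. ∠LJW = 59°  [△WJL]
3. ∠GJW = 59°  [G on ray JL]

∠GJW = 59°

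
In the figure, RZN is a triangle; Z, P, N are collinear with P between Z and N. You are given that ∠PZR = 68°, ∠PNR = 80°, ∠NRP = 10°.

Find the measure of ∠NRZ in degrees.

1. ∠NZR = 68°  [P on ray ZN]
2. ∠RNZ = 80°  [P on ray NZ]
3. ∠NRZ = 32°  [△RZN]

∠NRZ = 32°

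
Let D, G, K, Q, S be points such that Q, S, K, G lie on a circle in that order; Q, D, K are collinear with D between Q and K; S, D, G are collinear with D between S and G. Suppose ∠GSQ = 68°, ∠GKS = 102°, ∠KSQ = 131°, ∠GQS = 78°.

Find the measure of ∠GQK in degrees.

1. ∠GKQ = 68°  [same arc QG]
2. ∠KGQ = 49°  [cyclic QSKG, opposite ∠S+∠G]
3. ∠GQK = 63°  [△QKG]

∠GQK = 63°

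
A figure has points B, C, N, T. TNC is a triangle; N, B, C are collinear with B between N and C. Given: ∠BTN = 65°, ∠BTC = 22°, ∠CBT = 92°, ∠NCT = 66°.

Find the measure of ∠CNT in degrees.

1. ∠NBT = 88°  [linear pair at B on NC]
2. ∠BNT = 27°  [△TNB]
3. ∠CNT = 27°  [B on ray NC]

∠CNT = 27°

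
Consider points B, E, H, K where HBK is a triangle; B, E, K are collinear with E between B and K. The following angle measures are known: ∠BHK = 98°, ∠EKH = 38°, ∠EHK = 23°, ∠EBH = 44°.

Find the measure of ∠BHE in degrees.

∠BHE = 75°

1. ∠HEK = 119°  [△HEK]
2. ∠BEH = 61°  [linear pair at E on BK]
3. ∠BHE = 75°  [△HBE]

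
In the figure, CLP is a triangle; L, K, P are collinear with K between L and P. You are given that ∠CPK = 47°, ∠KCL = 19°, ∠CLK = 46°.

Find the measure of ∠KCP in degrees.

∠KCP = 68°

1. ∠CKL = 115°  [△CLK]
2. ∠CKP = 65°  [linear pair at K on LP]
3. ∠KCP = 68°  [△CKP]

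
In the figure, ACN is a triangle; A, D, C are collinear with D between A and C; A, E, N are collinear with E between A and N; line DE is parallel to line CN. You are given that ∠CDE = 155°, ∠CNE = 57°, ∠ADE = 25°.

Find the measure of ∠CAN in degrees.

∠CAN = 98°

1. ∠ANC = 57°  [E on ray NA]
2. ∠ACN = 25°  [DE∥CN, corresponding at D]
3. ∠CAN = 98°  [△ACN]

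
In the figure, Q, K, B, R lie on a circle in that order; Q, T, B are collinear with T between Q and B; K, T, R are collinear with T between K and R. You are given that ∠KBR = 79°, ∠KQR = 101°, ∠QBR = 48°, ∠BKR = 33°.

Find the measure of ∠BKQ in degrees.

∠BKQ = 81°

1. ∠BQR = 33°  [same arc BR]
2. ∠BRQ = 99°  [△QBR]
3. ∠BKQ = 81°  [cyclic QKBR, opposite ∠K+∠R]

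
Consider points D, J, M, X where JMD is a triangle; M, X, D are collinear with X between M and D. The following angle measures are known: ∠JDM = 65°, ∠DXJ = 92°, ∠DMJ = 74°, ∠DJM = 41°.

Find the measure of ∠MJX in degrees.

1. ∠JXM = 88°  [linear pair at X on MD]
2. ∠JMX = 74°  [X on ray MD]
3. ∠MJX = 18°  [△JMX]

∠MJX = 18°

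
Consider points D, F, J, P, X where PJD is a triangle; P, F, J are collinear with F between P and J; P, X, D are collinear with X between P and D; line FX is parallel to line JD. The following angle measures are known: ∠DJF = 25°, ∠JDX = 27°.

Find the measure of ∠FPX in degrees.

∠FPX = 128°

1. ∠DJP = 25°  [F on ray JP]
2. ∠JDP = 27°  [X on ray DP]
3. ∠DPJ = 128°  [△PJD]
4. ∠FPX = 128°  [F on PJ, X on PD]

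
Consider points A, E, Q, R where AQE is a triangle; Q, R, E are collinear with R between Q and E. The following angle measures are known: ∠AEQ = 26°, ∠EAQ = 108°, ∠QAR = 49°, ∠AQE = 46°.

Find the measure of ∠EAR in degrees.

1. ∠AER = 26°  [R on ray EQ]
2. ∠AQR = 46°  [R on ray QE]
3. ∠ARQ = 85°  [△AQR]
4. ∠ARE = 95°  [linear pair at R on QE]
5. ∠EAR = 59°  [△ARE]

∠EAR = 59°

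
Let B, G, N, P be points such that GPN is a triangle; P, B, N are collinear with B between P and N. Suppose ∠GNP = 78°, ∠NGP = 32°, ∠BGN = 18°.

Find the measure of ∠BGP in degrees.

1. ∠GPN = 70°  [△GPN]
2. ∠BNG = 78°  [B on ray NP]
3. ∠GBN = 84°  [△GBN]
4. ∠BPG = 70°  [B on ray PN]
5. ∠GBP = 96°  [linear pair at B on PN]
6. ∠BGP = 14°  [△GPB]

∠BGP = 14°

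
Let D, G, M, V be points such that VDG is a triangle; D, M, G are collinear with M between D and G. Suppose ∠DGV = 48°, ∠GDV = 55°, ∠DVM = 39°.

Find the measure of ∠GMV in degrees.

∠GMV = 94°

1. ∠MDV = 55°  [M on ray DG]
2. ∠DMV = 86°  [△VDM]
3. ∠GMV = 94°  [linear pair at M on DG]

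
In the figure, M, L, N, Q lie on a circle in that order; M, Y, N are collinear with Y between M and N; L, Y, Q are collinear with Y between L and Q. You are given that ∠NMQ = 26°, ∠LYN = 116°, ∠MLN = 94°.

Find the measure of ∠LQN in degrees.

∠LQN = 48°

1. ∠NLQ = 26°  [same arc NQ]
2. ∠LNM = 38°  [△LYN]
3. ∠LMN = 48°  [△MLN]
4. ∠LQN = 48°  [same arc LN]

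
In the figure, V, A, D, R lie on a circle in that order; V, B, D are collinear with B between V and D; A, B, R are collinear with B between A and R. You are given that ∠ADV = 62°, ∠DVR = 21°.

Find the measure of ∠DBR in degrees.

1. ∠ARV = 62°  [same arc VA]
2. ∠RBV = 97°  [△VBR]
3. ∠DBR = 83°  [linear pair at B on VD]

∠DBR = 83°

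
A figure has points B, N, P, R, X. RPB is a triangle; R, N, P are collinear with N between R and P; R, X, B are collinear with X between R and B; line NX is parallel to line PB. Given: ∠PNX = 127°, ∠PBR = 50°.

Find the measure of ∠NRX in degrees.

1. ∠RNX = 53°  [linear pair at N on RP]
2. ∠NXR = 50°  [NX∥PB, corresponding at X]
3. ∠NRX = 77°  [△RNX]

∠NRX = 77°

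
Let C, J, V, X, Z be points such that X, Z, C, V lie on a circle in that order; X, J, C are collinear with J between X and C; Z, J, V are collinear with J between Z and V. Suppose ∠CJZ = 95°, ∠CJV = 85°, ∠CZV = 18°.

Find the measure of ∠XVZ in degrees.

∠XVZ = 67°

1. ∠VJX = 95°  [vertical angles at J]
2. ∠CXV = 18°  [same arc CV]
3. ∠XVZ = 67°  [△XJV]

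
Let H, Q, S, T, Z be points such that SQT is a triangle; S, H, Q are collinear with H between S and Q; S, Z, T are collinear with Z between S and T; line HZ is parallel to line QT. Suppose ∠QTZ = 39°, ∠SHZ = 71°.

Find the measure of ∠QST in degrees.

1. ∠QTS = 39°  [Z on ray TS]
2. ∠SQT = 71°  [HZ∥QT, corresponding at H]
3. ∠QST = 70°  [△SQT]

∠QST = 70°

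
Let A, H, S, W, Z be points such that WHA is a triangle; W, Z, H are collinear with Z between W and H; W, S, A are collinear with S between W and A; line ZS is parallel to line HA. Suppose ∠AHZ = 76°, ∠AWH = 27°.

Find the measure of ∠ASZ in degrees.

∠ASZ = 103°

1. ∠AHW = 76°  [Z on ray HW]
2. ∠HAW = 77°  [△WHA]
3. ∠WSZ = 77°  [ZS∥HA, corresponding at S]
4. ∠ASZ = 103°  [linear pair at S on WA]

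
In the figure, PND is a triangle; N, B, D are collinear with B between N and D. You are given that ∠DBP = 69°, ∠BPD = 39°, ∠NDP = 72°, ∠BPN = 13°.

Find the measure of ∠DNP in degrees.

∠DNP = 56°

1. ∠NBP = 111°  [linear pair at B on ND]
2. ∠BNP = 56°  [△PNB]
3. ∠DNP = 56°  [B on ray ND]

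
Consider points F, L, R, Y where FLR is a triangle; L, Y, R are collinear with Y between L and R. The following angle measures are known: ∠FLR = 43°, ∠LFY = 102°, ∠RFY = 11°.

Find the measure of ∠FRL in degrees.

∠FRL = 24°

1. ∠FLY = 43°  [Y on ray LR]
2. ∠FYL = 35°  [△FLY]
3. ∠FYR = 145°  [linear pair at Y on LR]
4. ∠FRY = 24°  [△FYR]
5. ∠FRL = 24°  [Y on ray RL]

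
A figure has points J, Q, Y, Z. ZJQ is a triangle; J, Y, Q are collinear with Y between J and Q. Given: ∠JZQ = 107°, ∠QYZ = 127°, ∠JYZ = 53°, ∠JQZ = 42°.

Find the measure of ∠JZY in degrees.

∠JZY = 96°

1. ∠QJZ = 31°  [△ZJQ]
2. ∠YJZ = 31°  [Y on ray JQ]
3. ∠JZY = 96°  [△ZJY]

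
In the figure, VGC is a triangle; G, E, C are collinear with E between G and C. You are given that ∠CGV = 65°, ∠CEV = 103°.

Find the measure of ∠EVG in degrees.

∠EVG = 38°

1. ∠EGV = 65°  [E on ray GC]
2. ∠GEV = 77°  [linear pair at E on GC]
3. ∠EVG = 38°  [△VGE]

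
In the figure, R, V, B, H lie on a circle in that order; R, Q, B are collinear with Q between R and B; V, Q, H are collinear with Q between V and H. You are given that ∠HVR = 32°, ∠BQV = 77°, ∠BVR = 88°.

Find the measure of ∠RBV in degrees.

1. ∠HBR = 32°  [same arc RH]
2. ∠HQR = 77°  [vertical angles at Q]
3. ∠BHR = 92°  [cyclic RVBH, opposite ∠V+∠H]
4. ∠BRH = 56°  [△RBH]
5. ∠RHV = 47°  [△RQH]
6. ∠RBV = 47°  [same arc RV]

∠RBV = 47°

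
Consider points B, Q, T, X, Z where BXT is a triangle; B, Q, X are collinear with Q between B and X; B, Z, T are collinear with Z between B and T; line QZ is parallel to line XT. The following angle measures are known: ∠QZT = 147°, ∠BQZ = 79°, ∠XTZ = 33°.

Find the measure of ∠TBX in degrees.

∠TBX = 68°

1. ∠BZQ = 33°  [linear pair at Z on BT]
2. ∠QBZ = 68°  [△BQZ]
3. ∠TBX = 68°  [Q on BX, Z on BT]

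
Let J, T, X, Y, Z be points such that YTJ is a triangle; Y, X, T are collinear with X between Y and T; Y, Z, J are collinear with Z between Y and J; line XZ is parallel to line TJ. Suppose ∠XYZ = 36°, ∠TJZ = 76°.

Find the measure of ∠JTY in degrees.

1. ∠JYT = 36°  [X on YT, Z on YJ]
2. ∠TJY = 76°  [Z on ray JY]
3. ∠JTY = 68°  [△YTJ]

∠JTY = 68°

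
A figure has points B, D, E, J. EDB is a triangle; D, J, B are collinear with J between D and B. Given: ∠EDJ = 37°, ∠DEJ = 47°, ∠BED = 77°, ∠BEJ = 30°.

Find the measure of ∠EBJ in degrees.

1. ∠BDE = 37°  [J on ray DB]
2. ∠DBE = 66°  [△EDB]
3. ∠EBJ = 66°  [J on ray BD]

∠EBJ = 66°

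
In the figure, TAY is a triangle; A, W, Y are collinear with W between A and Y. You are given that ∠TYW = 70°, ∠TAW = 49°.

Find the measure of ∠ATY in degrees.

∠ATY = 61°

1. ∠AYT = 70°  [W on ray YA]
2. ∠TAY = 49°  [W on ray AY]
3. ∠ATY = 61°  [△TAY]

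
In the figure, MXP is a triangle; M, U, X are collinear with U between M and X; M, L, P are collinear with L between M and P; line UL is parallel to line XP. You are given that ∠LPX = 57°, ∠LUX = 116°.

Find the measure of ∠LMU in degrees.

1. ∠MPX = 57°  [L on ray PM]
2. ∠LUM = 64°  [linear pair at U on MX]
3. ∠MLU = 57°  [UL∥XP, corresponding at L]
4. ∠LMU = 59°  [△MUL]

∠LMU = 59°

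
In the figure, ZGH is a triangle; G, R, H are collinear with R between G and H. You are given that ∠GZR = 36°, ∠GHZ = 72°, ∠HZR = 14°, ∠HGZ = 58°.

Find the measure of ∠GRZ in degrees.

1. ∠RHZ = 72°  [R on ray HG]
2. ∠HRZ = 94°  [△ZRH]
3. ∠GRZ = 86°  [linear pair at R on GH]

∠GRZ = 86°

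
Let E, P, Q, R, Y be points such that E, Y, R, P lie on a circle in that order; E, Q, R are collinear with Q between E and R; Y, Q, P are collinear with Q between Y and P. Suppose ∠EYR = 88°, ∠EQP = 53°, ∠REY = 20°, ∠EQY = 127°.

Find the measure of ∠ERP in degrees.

∠ERP = 33°

1. ∠PQR = 127°  [linear pair at Q on ER]
2. ∠RPY = 20°  [same arc YR]
3. ∠ERP = 33°  [△RQP]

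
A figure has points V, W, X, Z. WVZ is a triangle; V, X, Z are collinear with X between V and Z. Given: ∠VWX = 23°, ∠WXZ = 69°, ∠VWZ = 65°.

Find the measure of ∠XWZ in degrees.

∠XWZ = 42°

1. ∠VXW = 111°  [linear pair at X on VZ]
2. ∠WVX = 46°  [△WVX]
3. ∠WVZ = 46°  [X on ray VZ]
4. ∠VZW = 69°  [△WVZ]
5. ∠WZX = 69°  [X on ray ZV]
6. ∠XWZ = 42°  [△WXZ]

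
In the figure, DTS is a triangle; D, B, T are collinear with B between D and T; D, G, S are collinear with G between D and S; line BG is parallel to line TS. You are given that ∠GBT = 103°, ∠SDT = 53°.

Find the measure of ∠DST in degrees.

1. ∠DBG = 77°  [linear pair at B on DT]
2. ∠BDG = 53°  [B on DT, G on DS]
3. ∠BGD = 50°  [△DBG]
4. ∠DST = 50°  [BG∥TS, corresponding at G]

∠DST = 50°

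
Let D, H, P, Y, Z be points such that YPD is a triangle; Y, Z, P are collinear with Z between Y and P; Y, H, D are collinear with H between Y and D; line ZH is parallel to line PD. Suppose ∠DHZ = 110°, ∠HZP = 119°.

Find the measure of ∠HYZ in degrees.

∠HYZ = 49°

1. ∠YHZ = 70°  [linear pair at H on YD]
2. ∠HZY = 61°  [linear pair at Z on YP]
3. ∠HYZ = 49°  [△YZH]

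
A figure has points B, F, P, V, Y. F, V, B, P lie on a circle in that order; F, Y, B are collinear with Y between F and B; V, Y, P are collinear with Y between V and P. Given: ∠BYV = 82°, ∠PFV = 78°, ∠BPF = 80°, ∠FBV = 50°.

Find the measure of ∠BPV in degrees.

∠BPV = 30°

1. ∠BVP = 48°  [△VYB]
2. ∠PBV = 102°  [cyclic FVBP, opposite ∠F+∠B]
3. ∠BPV = 30°  [△VBP]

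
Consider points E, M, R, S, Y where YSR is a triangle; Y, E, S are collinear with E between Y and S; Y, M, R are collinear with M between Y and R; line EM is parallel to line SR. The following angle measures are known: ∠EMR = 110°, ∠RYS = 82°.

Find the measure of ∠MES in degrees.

1. ∠EMY = 70°  [linear pair at M on YR]
2. ∠EYM = 82°  [E on YS, M on YR]
3. ∠MEY = 28°  [△YEM]
4. ∠MES = 152°  [linear pair at E on YS]

∠MES = 152°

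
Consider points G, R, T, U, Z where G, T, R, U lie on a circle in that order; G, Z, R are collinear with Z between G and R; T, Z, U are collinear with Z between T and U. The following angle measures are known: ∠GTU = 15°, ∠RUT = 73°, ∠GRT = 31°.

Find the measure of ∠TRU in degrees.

1. ∠GUT = 31°  [same arc GT]
2. ∠TGU = 134°  [△GTU]
3. ∠TRU = 46°  [cyclic GTRU, opposite ∠G+∠R]

∠TRU = 46°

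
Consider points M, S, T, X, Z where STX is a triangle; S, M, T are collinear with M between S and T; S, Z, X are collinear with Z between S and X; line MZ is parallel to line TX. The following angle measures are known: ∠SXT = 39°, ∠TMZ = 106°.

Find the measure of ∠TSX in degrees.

∠TSX = 67°

1. ∠MZS = 39°  [MZ∥TX, corresponding at Z]
2. ∠SMZ = 74°  [linear pair at M on ST]
3. ∠MSZ = 67°  [△SMZ]
4. ∠TSX = 67°  [M on ST, Z on SX]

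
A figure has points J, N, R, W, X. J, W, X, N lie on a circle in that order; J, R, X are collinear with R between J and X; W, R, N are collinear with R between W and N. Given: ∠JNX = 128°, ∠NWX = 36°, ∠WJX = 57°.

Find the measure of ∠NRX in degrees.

∠NRX = 107°

1. ∠NJX = 36°  [same arc XN]
2. ∠WNX = 57°  [same arc WX]
3. ∠JXN = 16°  [△JXN]
4. ∠NRX = 107°  [△XRN]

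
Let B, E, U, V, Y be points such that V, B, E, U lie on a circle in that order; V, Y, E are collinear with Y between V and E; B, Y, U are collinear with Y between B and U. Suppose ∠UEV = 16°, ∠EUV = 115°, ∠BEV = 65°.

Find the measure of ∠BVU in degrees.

∠BVU = 99°

1. ∠UBV = 16°  [same arc VU]
2. ∠BUV = 65°  [same arc VB]
3. ∠BVU = 99°  [△VBU]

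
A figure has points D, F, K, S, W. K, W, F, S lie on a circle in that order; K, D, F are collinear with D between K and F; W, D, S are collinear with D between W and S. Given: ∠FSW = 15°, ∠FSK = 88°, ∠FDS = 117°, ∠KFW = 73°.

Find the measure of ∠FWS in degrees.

∠FWS = 44°

1. ∠KFS = 48°  [△FDS]
2. ∠FKS = 44°  [△KFS]
3. ∠FWS = 44°  [same arc FS]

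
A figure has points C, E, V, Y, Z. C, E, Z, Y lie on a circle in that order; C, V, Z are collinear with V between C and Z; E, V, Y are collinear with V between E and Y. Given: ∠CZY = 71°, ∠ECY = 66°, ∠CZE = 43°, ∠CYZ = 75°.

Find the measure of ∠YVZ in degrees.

1. ∠CEY = 71°  [same arc CY]
2. ∠YCZ = 34°  [△CZY]
3. ∠CYE = 43°  [△CEY]
4. ∠CVY = 103°  [△CVY]
5. ∠YVZ = 77°  [linear pair at V on CZ]

∠YVZ = 77°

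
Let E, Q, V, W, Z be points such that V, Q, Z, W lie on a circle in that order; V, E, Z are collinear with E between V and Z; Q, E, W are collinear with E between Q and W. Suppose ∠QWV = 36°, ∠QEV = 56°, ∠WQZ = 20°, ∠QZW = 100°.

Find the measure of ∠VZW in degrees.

∠VZW = 64°

1. ∠WEZ = 56°  [vertical angles at E]
2. ∠QWZ = 60°  [△QZW]
3. ∠VZW = 64°  [△ZEW]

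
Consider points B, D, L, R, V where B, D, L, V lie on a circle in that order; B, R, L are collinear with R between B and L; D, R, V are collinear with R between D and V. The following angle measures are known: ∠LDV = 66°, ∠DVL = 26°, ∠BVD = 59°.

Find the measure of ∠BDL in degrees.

1. ∠DBL = 26°  [same arc DL]
2. ∠BLD = 59°  [same arc BD]
3. ∠BDL = 95°  [△BDL]

∠BDL = 95°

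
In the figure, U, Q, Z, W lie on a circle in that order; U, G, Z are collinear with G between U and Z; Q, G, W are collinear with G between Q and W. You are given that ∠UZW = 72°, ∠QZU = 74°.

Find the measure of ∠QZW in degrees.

1. ∠UQW = 72°  [same arc UW]
2. ∠QWU = 74°  [same arc UQ]
3. ∠QUW = 34°  [△UQW]
4. ∠QZW = 146°  [cyclic UQZW, opposite ∠U+∠Z]

∠QZW = 146°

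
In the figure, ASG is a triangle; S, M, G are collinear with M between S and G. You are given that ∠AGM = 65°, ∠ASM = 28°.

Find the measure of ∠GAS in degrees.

1. ∠AGS = 65°  [M on ray GS]
2. ∠ASG = 28°  [M on ray SG]
3. ∠GAS = 87°  [△ASG]

∠GAS = 87°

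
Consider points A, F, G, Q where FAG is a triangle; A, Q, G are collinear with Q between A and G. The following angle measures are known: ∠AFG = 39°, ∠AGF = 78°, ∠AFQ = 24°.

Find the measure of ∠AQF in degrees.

∠AQF = 93°

1. ∠FAG = 63°  [△FAG]
2. ∠FAQ = 63°  [Q on ray AG]
3. ∠AQF = 93°  [△FAQ]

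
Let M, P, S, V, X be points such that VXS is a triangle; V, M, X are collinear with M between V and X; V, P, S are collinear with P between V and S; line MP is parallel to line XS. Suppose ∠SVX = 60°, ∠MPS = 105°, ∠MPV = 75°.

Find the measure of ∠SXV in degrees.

∠SXV = 45°

1. ∠MVP = 60°  [M on VX, P on VS]
2. ∠PMV = 45°  [△VMP]
3. ∠SXV = 45°  [MP∥XS, corresponding at M]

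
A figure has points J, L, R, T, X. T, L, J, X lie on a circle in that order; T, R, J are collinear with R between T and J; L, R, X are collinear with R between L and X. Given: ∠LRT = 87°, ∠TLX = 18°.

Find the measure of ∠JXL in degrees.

∠JXL = 75°

1. ∠JRX = 87°  [vertical angles at R]
2. ∠TJX = 18°  [same arc TX]
3. ∠JXL = 75°  [△JRX]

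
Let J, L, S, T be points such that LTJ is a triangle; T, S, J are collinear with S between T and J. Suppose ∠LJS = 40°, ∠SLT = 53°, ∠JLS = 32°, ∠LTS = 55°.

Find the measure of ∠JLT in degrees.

∠JLT = 85°

1. ∠LJT = 40°  [S on ray JT]
2. ∠JTL = 55°  [S on ray TJ]
3. ∠JLT = 85°  [△LTJ]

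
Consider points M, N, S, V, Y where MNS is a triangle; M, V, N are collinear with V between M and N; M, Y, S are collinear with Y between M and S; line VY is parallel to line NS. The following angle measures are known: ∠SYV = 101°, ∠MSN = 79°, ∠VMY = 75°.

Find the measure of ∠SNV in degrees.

1. ∠MYV = 79°  [linear pair at Y on MS]
2. ∠MVY = 26°  [△MVY]
3. ∠NVY = 154°  [linear pair at V on MN]
4. ∠SNV = 26°  [VY∥NS, co-interior at N–V]

∠SNV = 26°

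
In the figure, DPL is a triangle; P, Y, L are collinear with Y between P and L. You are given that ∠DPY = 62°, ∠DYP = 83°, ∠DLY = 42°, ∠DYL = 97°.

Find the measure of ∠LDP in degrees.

∠LDP = 76°

1. ∠DPL = 62°  [Y on ray PL]
2. ∠DLP = 42°  [Y on ray LP]
3. ∠LDP = 76°  [△DPL]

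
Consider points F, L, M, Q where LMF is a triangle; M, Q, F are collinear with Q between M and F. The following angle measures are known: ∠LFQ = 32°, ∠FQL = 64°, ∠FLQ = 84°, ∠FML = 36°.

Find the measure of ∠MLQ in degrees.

1. ∠LQM = 116°  [linear pair at Q on MF]
2. ∠LMQ = 36°  [Q on ray MF]
3. ∠MLQ = 28°  [△LMQ]

∠MLQ = 28°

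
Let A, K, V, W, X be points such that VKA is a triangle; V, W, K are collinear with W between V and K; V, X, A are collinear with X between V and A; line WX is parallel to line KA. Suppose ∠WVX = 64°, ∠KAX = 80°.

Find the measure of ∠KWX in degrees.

1. ∠AVK = 64°  [W on VK, X on VA]
2. ∠KAV = 80°  [X on ray AV]
3. ∠AKV = 36°  [△VKA]
4. ∠VWX = 36°  [WX∥KA, corresponding at W]
5. ∠KWX = 144°  [linear pair at W on VK]

∠KWX = 144°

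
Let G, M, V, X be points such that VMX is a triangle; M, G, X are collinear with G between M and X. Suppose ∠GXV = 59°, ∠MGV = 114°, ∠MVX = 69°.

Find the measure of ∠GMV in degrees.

1. ∠MXV = 59°  [G on ray XM]
2. ∠VMX = 52°  [△VMX]
3. ∠GMV = 52°  [G on ray MX]

∠GMV = 52°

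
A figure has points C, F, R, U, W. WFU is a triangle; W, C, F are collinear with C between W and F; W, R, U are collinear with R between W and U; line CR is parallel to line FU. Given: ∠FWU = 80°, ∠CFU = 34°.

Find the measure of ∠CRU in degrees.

1. ∠UFW = 34°  [C on ray FW]
2. ∠FUW = 66°  [△WFU]
3. ∠CRW = 66°  [CR∥FU, corresponding at R]
4. ∠CRU = 114°  [linear pair at R on WU]

∠CRU = 114°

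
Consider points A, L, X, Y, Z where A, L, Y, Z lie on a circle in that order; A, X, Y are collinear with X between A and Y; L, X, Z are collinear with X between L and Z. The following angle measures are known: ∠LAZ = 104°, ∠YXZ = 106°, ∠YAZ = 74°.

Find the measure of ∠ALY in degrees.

1. ∠LYZ = 76°  [cyclic ALYZ, opposite ∠A+∠Y]
2. ∠AXL = 106°  [vertical angles at X]
3. ∠YLZ = 74°  [same arc YZ]
4. ∠LZY = 30°  [△LYZ]
5. ∠LXY = 74°  [linear pair at X on AY]
6. ∠AYL = 32°  [△LXY]
7. ∠LAY = 30°  [same arc LY]
8. ∠ALY = 118°  [△ALY]

∠ALY = 118°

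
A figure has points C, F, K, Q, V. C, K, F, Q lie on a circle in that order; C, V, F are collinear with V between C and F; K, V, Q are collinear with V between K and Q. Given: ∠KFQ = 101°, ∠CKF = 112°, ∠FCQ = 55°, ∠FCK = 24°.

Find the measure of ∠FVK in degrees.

1. ∠CFK = 44°  [△CKF]
2. ∠FKQ = 55°  [same arc FQ]
3. ∠FVK = 81°  [△KVF]

∠FVK = 81°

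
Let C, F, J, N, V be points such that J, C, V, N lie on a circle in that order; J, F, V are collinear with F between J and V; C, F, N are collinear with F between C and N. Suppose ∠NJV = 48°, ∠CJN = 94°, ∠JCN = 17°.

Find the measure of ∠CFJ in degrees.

∠CFJ = 117°

1. ∠NCV = 48°  [same arc VN]
2. ∠CVN = 86°  [cyclic JCVN, opposite ∠J+∠V]
3. ∠JVN = 17°  [same arc JN]
4. ∠CNV = 46°  [△CVN]
5. ∠NFV = 117°  [△VFN]
6. ∠CFJ = 117°  [vertical angles at F]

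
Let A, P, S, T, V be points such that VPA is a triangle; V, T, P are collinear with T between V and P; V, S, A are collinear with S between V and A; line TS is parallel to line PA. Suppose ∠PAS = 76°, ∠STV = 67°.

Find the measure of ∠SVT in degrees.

1. ∠PAV = 76°  [S on ray AV]
2. ∠APV = 67°  [TS∥PA, corresponding at T]
3. ∠AVP = 37°  [△VPA]
4. ∠SVT = 37°  [T on VP, S on VA]

∠SVT = 37°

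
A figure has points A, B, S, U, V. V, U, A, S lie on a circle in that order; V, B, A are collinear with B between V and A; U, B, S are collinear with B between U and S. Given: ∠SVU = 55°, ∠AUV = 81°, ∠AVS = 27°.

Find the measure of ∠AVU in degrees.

∠AVU = 28°

1. ∠SAU = 125°  [cyclic VUAS, opposite ∠V+∠A]
2. ∠AUS = 27°  [same arc AS]
3. ∠ASU = 28°  [△UAS]
4. ∠AVU = 28°  [same arc UA]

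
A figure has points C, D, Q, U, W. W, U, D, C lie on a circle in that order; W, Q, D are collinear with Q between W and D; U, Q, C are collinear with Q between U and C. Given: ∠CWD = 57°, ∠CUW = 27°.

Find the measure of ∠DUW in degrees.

1. ∠CDW = 27°  [same arc WC]
2. ∠DCW = 96°  [△WDC]
3. ∠DUW = 84°  [cyclic WUDC, opposite ∠U+∠C]

∠DUW = 84°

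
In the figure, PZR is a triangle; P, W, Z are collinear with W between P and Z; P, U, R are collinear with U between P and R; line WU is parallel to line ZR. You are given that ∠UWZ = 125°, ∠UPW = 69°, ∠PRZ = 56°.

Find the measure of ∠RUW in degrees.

∠RUW = 124°

1. ∠PWU = 55°  [linear pair at W on PZ]
2. ∠PUW = 56°  [△PWU]
3. ∠RUW = 124°  [linear pair at U on PR]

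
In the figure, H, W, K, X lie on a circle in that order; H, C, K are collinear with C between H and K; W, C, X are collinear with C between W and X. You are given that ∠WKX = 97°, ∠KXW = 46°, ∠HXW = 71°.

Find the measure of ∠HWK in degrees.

∠HWK = 63°

1. ∠KHW = 46°  [same arc WK]
2. ∠HKW = 71°  [same arc HW]
3. ∠HWK = 63°  [△HWK]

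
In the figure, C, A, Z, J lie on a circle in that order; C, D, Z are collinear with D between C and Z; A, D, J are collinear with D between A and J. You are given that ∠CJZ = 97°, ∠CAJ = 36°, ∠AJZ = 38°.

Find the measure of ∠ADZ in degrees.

∠ADZ = 74°

1. ∠ACZ = 38°  [same arc AZ]
2. ∠ADC = 106°  [△CDA]
3. ∠ADZ = 74°  [linear pair at D on CZ]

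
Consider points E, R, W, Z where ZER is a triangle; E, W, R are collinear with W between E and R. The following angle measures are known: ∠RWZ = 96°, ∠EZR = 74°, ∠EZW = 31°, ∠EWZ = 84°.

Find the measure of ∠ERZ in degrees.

1. ∠WEZ = 65°  [△ZEW]
2. ∠REZ = 65°  [W on ray ER]
3. ∠ERZ = 41°  [△ZER]

∠ERZ = 41°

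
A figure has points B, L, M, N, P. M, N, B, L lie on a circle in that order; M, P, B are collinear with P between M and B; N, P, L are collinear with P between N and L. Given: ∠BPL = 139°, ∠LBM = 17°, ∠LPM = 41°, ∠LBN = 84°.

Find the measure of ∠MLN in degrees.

∠MLN = 67°

1. ∠LNM = 17°  [same arc ML]
2. ∠LMN = 96°  [cyclic MNBL, opposite ∠M+∠B]
3. ∠MLN = 67°  [△MNL]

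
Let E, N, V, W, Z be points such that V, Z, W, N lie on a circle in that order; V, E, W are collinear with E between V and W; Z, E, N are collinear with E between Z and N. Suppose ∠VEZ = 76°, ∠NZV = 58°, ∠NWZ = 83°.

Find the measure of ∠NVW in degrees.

1. ∠NEW = 76°  [vertical angles at E]
2. ∠NVZ = 97°  [cyclic VZWN, opposite ∠V+∠W]
3. ∠NEV = 104°  [linear pair at E on VW]
4. ∠VNZ = 25°  [△VZN]
5. ∠NVW = 51°  [△VEN]

∠NVW = 51°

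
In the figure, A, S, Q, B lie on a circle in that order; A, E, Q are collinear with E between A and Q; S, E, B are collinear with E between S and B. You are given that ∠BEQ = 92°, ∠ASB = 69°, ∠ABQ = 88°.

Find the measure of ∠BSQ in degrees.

∠BSQ = 23°

1. ∠AQB = 69°  [same arc AB]
2. ∠BAQ = 23°  [△AQB]
3. ∠BSQ = 23°  [same arc QB]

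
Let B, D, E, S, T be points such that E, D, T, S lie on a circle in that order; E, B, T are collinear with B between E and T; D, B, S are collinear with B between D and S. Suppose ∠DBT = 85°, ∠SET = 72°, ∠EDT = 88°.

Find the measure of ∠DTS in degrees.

1. ∠EBS = 85°  [vertical angles at B]
2. ∠SDT = 72°  [same arc TS]
3. ∠EST = 92°  [cyclic EDTS, opposite ∠D+∠S]
4. ∠SBT = 95°  [linear pair at B on ET]
5. ∠ETS = 16°  [△ETS]
6. ∠DST = 69°  [△TBS]
7. ∠DTS = 39°  [△DTS]

∠DTS = 39°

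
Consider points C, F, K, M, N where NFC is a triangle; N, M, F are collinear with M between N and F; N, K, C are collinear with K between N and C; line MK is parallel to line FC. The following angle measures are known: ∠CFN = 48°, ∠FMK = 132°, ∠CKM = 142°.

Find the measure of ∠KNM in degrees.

1. ∠KMN = 48°  [MK∥FC, corresponding at M]
2. ∠MKN = 38°  [linear pair at K on NC]
3. ∠KNM = 94°  [△NMK]

∠KNM = 94°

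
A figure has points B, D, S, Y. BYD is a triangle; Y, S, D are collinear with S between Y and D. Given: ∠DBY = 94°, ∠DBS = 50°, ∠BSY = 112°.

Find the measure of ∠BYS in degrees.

∠BYS = 24°

1. ∠BSD = 68°  [linear pair at S on YD]
2. ∠BDS = 62°  [△BSD]
3. ∠BDY = 62°  [S on ray DY]
4. ∠BYD = 24°  [△BYD]
5. ∠BYS = 24°  [S on ray YD]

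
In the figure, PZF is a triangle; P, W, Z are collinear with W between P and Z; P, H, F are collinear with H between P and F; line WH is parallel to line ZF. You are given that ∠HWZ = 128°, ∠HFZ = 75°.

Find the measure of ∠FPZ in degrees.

∠FPZ = 53°

1. ∠HWP = 52°  [linear pair at W on PZ]
2. ∠PFZ = 75°  [H on ray FP]
3. ∠FZP = 52°  [WH∥ZF, corresponding at W]
4. ∠FPZ = 53°  [△PZF]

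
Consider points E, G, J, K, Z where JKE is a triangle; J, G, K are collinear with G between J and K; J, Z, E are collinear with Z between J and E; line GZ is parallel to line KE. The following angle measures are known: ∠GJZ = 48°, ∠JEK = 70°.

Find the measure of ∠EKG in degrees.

∠EKG = 62°

1. ∠EJK = 48°  [G on JK, Z on JE]
2. ∠EKJ = 62°  [△JKE]
3. ∠EKG = 62°  [G on ray KJ]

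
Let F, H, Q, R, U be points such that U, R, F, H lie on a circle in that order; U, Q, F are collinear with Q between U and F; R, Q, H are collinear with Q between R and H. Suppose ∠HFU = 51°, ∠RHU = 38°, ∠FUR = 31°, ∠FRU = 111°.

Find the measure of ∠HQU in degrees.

1. ∠FHR = 31°  [same arc RF]
2. ∠FQH = 98°  [△FQH]
3. ∠HQU = 82°  [linear pair at Q on UF]

∠HQU = 82°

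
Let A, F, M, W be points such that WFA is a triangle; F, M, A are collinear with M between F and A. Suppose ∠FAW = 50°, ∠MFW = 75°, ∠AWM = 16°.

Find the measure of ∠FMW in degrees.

1. ∠MAW = 50°  [M on ray AF]
2. ∠AMW = 114°  [△WMA]
3. ∠FMW = 66°  [linear pair at M on FA]

∠FMW = 66°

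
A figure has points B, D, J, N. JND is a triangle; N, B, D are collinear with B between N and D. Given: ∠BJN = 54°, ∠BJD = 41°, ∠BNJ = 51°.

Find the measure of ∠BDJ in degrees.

1. ∠JBN = 75°  [△JNB]
2. ∠DBJ = 105°  [linear pair at B on ND]
3. ∠BDJ = 34°  [△JBD]

∠BDJ = 34°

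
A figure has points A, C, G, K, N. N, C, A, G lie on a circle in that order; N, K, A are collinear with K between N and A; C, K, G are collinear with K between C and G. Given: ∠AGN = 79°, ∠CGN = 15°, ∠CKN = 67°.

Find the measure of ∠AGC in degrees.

1. ∠ACN = 101°  [cyclic NCAG, opposite ∠C+∠G]
2. ∠CAN = 15°  [same arc NC]
3. ∠ANC = 64°  [△NCA]
4. ∠AGC = 64°  [same arc CA]

∠AGC = 64°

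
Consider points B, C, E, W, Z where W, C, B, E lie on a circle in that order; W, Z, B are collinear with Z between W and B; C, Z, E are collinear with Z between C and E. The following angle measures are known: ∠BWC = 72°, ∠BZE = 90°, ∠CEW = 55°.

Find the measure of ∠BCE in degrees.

∠BCE = 35°

1. ∠CZW = 90°  [vertical angles at Z]
2. ∠CBW = 55°  [same arc WC]
3. ∠BZC = 90°  [linear pair at Z on WB]
4. ∠BCE = 35°  [△CZB]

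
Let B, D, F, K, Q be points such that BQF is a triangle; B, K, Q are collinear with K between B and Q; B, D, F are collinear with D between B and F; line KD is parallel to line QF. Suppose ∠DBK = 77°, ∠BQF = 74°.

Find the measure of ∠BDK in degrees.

1. ∠FBQ = 77°  [K on BQ, D on BF]
2. ∠BFQ = 29°  [△BQF]
3. ∠BDK = 29°  [KD∥QF, corresponding at D]

∠BDK = 29°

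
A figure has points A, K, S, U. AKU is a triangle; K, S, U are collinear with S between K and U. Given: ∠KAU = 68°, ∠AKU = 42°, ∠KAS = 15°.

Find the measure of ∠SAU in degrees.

1. ∠AUK = 70°  [△AKU]
2. ∠AKS = 42°  [S on ray KU]
3. ∠ASK = 123°  [△AKS]
4. ∠AUS = 70°  [S on ray UK]
5. ∠ASU = 57°  [linear pair at S on KU]
6. ∠SAU = 53°  [△ASU]

∠SAU = 53°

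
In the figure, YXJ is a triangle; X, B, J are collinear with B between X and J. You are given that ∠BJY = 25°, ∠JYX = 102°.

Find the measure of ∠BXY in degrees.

∠BXY = 53°

1. ∠XJY = 25°  [B on ray JX]
2. ∠JXY = 53°  [△YXJ]
3. ∠BXY = 53°  [B on ray XJ]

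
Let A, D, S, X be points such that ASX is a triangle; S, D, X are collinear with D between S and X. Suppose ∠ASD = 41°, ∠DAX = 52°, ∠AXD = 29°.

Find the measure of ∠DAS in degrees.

∠DAS = 58°

1. ∠ADX = 99°  [△ADX]
2. ∠ADS = 81°  [linear pair at D on SX]
3. ∠DAS = 58°  [△ASD]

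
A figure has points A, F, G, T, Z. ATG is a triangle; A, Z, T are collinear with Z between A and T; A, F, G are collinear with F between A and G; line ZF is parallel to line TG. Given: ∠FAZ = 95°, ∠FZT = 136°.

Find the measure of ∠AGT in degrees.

∠AGT = 41°

1. ∠AZF = 44°  [linear pair at Z on AT]
2. ∠AFZ = 41°  [△AZF]
3. ∠AGT = 41°  [ZF∥TG, corresponding at F]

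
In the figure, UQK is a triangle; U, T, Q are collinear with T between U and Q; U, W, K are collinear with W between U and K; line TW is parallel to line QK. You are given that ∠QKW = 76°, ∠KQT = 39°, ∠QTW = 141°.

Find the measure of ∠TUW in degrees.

∠TUW = 65°

1. ∠QKU = 76°  [W on ray KU]
2. ∠UTW = 39°  [linear pair at T on UQ]
3. ∠TWU = 76°  [TW∥QK, corresponding at W]
4. ∠TUW = 65°  [△UTW]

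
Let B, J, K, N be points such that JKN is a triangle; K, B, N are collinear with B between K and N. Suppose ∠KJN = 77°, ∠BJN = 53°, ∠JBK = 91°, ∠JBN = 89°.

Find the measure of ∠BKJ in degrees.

∠BKJ = 65°

1. ∠BNJ = 38°  [△JBN]
2. ∠JNK = 38°  [B on ray NK]
3. ∠JKN = 65°  [△JKN]
4. ∠BKJ = 65°  [B on ray KN]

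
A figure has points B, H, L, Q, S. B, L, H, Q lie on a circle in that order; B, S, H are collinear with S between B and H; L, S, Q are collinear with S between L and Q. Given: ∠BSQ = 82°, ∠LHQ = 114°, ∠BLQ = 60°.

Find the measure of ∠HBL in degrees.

1. ∠HSL = 82°  [vertical angles at S]
2. ∠BSL = 98°  [linear pair at S on BH]
3. ∠HBL = 22°  [△BSL]

∠HBL = 22°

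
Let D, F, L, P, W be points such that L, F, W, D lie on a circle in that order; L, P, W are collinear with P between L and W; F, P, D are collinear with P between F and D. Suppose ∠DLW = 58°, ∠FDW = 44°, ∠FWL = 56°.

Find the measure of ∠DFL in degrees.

1. ∠DFW = 58°  [same arc WD]
2. ∠DWF = 78°  [△FWD]
3. ∠FDL = 56°  [same arc LF]
4. ∠DLF = 102°  [cyclic LFWD, opposite ∠L+∠W]
5. ∠DFL = 22°  [△LFD]

∠DFL = 22°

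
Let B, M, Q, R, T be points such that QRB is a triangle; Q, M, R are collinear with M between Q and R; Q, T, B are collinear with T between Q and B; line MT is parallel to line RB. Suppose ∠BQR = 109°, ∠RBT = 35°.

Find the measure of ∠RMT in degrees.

∠RMT = 144°

1. ∠QBR = 35°  [T on ray BQ]
2. ∠BRQ = 36°  [△QRB]
3. ∠QMT = 36°  [MT∥RB, corresponding at M]
4. ∠RMT = 144°  [linear pair at M on QR]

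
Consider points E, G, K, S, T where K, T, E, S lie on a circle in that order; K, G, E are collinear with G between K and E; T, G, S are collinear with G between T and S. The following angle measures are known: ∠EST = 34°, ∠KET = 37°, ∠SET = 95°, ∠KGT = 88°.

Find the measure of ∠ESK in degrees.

∠ESK = 71°

1. ∠EKT = 34°  [same arc TE]
2. ∠ETK = 109°  [△KTE]
3. ∠ESK = 71°  [cyclic KTES, opposite ∠T+∠S]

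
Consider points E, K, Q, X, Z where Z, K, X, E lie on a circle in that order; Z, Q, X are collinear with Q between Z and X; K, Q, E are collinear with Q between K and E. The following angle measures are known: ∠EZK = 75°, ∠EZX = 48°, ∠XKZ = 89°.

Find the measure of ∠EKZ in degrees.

1. ∠XEZ = 91°  [cyclic ZKXE, opposite ∠K+∠E]
2. ∠EXZ = 41°  [△ZXE]
3. ∠EKZ = 41°  [same arc ZE]

∠EKZ = 41°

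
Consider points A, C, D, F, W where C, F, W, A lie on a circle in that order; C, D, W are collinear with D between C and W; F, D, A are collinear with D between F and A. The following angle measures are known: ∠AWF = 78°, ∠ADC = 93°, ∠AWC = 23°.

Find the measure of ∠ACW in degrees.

∠ACW = 32°

1. ∠ACF = 102°  [cyclic CFWA, opposite ∠C+∠W]
2. ∠AFC = 23°  [same arc CA]
3. ∠CAF = 55°  [△CFA]
4. ∠ACW = 32°  [△CDA]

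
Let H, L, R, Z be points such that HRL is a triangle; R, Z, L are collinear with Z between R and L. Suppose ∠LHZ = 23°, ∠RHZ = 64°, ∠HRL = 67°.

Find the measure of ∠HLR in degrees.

1. ∠HRZ = 67°  [Z on ray RL]
2. ∠HZR = 49°  [△HRZ]
3. ∠HZL = 131°  [linear pair at Z on RL]
4. ∠HLZ = 26°  [△HZL]
5. ∠HLR = 26°  [Z on ray LR]

∠HLR = 26°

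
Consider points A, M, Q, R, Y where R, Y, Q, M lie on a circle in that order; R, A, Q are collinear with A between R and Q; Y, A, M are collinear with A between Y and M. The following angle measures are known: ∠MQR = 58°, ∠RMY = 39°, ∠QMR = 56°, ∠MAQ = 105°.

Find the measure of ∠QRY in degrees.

1. ∠MYR = 58°  [same arc RM]
2. ∠RAY = 105°  [vertical angles at A]
3. ∠QRY = 17°  [△RAY]

∠QRY = 17°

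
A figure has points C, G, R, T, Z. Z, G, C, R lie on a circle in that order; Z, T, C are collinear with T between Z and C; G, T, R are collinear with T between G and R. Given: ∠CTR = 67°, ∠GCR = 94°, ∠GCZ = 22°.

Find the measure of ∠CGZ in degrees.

1. ∠GTZ = 67°  [vertical angles at T]
2. ∠GZR = 86°  [cyclic ZGCR, opposite ∠Z+∠C]
3. ∠GRZ = 22°  [same arc ZG]
4. ∠RGZ = 72°  [△ZGR]
5. ∠CZG = 41°  [△ZTG]
6. ∠CGZ = 117°  [△ZGC]

∠CGZ = 117°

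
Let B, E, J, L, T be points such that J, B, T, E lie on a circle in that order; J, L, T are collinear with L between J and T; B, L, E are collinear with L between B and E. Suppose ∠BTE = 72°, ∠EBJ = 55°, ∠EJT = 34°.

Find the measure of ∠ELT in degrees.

∠ELT = 51°

1. ∠BJE = 108°  [cyclic JBTE, opposite ∠J+∠T]
2. ∠BEJ = 17°  [△JBE]
3. ∠ELJ = 129°  [△JLE]
4. ∠ELT = 51°  [linear pair at L on JT]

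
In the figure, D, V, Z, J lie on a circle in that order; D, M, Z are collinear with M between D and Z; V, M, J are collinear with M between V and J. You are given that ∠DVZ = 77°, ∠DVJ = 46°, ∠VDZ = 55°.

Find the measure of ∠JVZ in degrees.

∠JVZ = 31°

1. ∠DJZ = 103°  [cyclic DVZJ, opposite ∠V+∠J]
2. ∠DZJ = 46°  [same arc DJ]
3. ∠JDZ = 31°  [△DZJ]
4. ∠JVZ = 31°  [same arc ZJ]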